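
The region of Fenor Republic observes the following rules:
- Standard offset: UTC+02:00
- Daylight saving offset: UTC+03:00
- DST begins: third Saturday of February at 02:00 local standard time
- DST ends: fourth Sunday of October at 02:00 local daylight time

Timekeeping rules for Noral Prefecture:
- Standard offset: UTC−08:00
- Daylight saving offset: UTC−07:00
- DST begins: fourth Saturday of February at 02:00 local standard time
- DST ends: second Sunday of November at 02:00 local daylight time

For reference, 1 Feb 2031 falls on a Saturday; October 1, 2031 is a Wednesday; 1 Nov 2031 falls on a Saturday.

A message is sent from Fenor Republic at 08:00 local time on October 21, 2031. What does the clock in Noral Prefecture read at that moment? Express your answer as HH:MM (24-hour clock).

1 February 2031 is a Saturday, so the first Saturday is February 1 and the third is February 15.
1 October 2031 is a Wednesday, so the first Sunday is October 5 and the fourth is October 26.
October 21, 2031 lies within the daylight-saving period (15 February – 26 October), so Fenor Republic is on daylight time, UTC+03:00.
08:00 Fenor Republic − 3h = 05:00 UTC.
1 February 2031 is a Saturday, so the first Saturday is February 1 and the fourth is February 22.
1 November 2031 is a Saturday, so the first Sunday is November 2 and the second is November 9.
At the standard offset (UTC−08:00), 05:00 UTC − 8h = 21:00 Noral Prefecture standard time (rolling into the previous day, 20 October 2031).
Daylight saving runs 22 February – 9 November; the standard-time date in Noral Prefecture, October 20, 2031, is inside that window, so Noral Prefecture is at UTC−07:00.
05:00 UTC − 7h = 22:00 Noral Prefecture (rolling into the previous day, 20 October 2031).

22:00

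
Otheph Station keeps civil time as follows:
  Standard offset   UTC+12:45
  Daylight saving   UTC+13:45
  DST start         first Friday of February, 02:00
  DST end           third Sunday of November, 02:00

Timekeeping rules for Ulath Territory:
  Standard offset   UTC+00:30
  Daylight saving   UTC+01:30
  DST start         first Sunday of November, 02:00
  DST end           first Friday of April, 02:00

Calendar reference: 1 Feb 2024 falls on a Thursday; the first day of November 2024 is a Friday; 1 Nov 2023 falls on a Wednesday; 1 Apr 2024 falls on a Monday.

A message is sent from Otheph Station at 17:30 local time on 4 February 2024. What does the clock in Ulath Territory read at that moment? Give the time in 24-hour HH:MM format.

1 February 2024 is a Thursday, so the first Friday is February 2.
1 November 2024 is a Friday, so the first Sunday is November 3 and the third is November 17.
4 February 2024 lies within the daylight-saving period (2 February – 17 November), so Otheph Station is on daylight time, UTC+13:45.
17:30 Otheph Station − 13h45m = 03:45 UTC.
1 November 2023 is a Wednesday, so the first Sunday is November 5.
1 April 2024 is a Monday, so the first Friday is April 5.
At the standard offset (UTC+00:30), 03:45 UTC + 0h30m = 04:15 Ulath Territory standard time.
The standard-time date in Ulath Territory, 4 February 2024, falls between 5 November 2023 and 5 April 2024, so daylight saving is in effect and Ulath Territory is at UTC+01:30.
03:45 UTC + 1h30m = 05:15 Ulath Territory.

05:15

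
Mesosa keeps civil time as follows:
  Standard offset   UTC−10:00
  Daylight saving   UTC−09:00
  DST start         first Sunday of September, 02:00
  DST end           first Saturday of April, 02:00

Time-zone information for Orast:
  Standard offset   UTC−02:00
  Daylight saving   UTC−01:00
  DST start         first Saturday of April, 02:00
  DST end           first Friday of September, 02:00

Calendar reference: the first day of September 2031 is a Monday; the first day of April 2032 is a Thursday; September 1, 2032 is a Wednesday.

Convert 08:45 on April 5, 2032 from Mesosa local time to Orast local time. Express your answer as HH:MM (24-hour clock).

1 September 2031 is a Monday, so the first Sunday is September 7.
1 April 2032 is a Thursday, so the first Saturday is April 3.
April 5, 2032 does not fall between 7 September 2031 and 3 April 2032, so daylight saving is not in effect and Mesosa is at UTC−10:00.
08:45 Mesosa + 10h = 18:45 UTC.
1 April 2032 is a Thursday, so the first Saturday is April 3.
1 September 2032 is a Wednesday, so the first Friday is September 3.
At the standard offset (UTC−02:00), 18:45 UTC − 2h = 16:45 Orast standard time.
The standard-time date in Orast, April 5, 2032, falls between 3 April and 3 September, so daylight saving is in effect and Orast is at UTC−01:00.
18:45 UTC − 1h = 17:45 Orast.

17:45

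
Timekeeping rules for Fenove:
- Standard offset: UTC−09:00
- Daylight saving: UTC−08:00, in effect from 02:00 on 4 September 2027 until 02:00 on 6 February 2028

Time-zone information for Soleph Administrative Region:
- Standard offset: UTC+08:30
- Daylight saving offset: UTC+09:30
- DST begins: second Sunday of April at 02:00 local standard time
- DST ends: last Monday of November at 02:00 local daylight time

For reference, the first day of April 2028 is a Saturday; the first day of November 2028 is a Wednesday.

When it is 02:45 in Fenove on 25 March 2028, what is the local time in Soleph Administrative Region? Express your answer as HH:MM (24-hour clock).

20:15

25 March 2028 is outside the daylight-saving period (4 September 2027 – 6 February 2028), so Fenove is on standard time, UTC−09:00.
02:45 Fenove + 9h = 11:45 UTC.
1 April 2028 is a Saturday, so the first Sunday is April 2 and the second is April 9.
1 November 2028 is a Wednesday, so Mondays fall on 6, 13, 20, 27; the last is November 27.
At the standard offset (UTC+08:30), 11:45 UTC + 8h30m = 20:15 Soleph Administrative Region standard time.
The standard-time date in Soleph Administrative Region, 25 March 2028, is outside the daylight-saving period (9 April – 27 November), so Soleph Administrative Region is on standard time, UTC+08:30.
11:45 UTC + 8h30m = 20:15 Soleph Administrative Region.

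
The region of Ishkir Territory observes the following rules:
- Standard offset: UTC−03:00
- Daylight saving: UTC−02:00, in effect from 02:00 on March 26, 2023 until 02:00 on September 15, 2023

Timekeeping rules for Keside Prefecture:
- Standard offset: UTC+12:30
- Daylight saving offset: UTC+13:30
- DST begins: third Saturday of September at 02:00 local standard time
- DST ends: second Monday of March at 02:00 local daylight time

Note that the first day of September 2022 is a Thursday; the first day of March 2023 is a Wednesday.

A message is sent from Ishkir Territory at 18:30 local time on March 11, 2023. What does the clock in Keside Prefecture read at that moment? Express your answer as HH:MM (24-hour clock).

11:00

March 11, 2023 does not fall between 26 March and 15 September, so daylight saving is not in effect and Ishkir Territory is at UTC−03:00.
18:30 Ishkir Territory + 3h = 21:30 UTC.
1 September 2022 is a Thursday, so the first Saturday is September 3 and the third is September 17.
1 March 2023 is a Wednesday, so the first Monday is March 6 and the second is March 13.
At the standard offset (UTC+12:30), 21:30 UTC + 12h30m = 10:00 Keside Prefecture standard time (rolling into the next day, 12 March 2023).
Daylight saving runs 17 September 2022 – 13 March 2023; the standard-time date in Keside Prefecture, March 12, 2023, is inside that window, so Keside Prefecture is at UTC+13:30.
21:30 UTC + 13h30m = 11:00 Keside Prefecture (rolling into the next day, 12 March 2023).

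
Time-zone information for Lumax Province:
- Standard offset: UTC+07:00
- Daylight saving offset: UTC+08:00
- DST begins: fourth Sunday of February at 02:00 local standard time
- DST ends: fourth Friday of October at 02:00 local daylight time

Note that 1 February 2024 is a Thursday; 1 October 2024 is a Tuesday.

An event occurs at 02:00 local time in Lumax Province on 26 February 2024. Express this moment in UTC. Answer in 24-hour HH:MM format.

18:00

1 February 2024 is a Thursday, so the first Sunday is February 4 and the fourth is February 25.
1 October 2024 is a Tuesday, so the first Friday is October 4 and the fourth is October 25.
Daylight saving runs 25 February – 25 October; 26 February 2024 is inside that window, so Lumax Province is at UTC+08:00.
02:00 local − 8h = 18:00 UTC (rolling into the previous day, 25 February 2024).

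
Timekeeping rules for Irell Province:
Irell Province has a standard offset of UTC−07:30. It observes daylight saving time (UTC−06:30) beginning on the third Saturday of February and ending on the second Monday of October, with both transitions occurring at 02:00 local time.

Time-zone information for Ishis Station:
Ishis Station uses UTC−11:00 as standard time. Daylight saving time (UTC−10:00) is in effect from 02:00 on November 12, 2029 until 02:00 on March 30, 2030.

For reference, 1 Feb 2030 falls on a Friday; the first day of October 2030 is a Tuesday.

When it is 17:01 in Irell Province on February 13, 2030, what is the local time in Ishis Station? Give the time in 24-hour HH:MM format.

1 February 2030 is a Friday, so the first Saturday is February 2 and the third is February 16.
1 October 2030 is a Tuesday, so the first Monday is October 7 and the second is October 14.
February 13, 2030 does not fall between 16 February and 14 October, so daylight saving is not in effect and Irell Province is at UTC−07:30.
17:01 Irell Province + 7h30m = 00:31 UTC (rolling into the next day, 14 February 2030).
At the standard offset (UTC−11:00), 00:31 UTC − 11h = 13:31 Ishis Station standard time (rolling into the previous day, 13 February 2030).
Daylight saving runs 12 November 2029 – 30 March 2030; the standard-time date in Ishis Station, February 13, 2030, is inside that window, so Ishis Station is at UTC−10:00.
00:31 UTC − 10h = 14:31 Ishis Station (rolling into the previous day, 13 February 2030).

14:31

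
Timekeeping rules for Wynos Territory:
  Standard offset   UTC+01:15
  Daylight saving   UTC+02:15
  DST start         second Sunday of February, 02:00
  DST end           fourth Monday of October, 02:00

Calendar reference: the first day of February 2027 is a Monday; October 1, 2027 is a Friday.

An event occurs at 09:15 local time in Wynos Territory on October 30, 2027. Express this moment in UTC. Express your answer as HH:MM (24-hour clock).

08:00

1 February 2027 is a Monday, so the first Sunday is February 7 and the second is February 14.
1 October 2027 is a Friday, so the first Monday is October 4 and the fourth is October 25.
October 30, 2027 does not fall between 14 February and 25 October, so daylight saving is not in effect and Wynos Territory is at UTC+01:15.
09:15 local − 1h15m = 08:00 UTC.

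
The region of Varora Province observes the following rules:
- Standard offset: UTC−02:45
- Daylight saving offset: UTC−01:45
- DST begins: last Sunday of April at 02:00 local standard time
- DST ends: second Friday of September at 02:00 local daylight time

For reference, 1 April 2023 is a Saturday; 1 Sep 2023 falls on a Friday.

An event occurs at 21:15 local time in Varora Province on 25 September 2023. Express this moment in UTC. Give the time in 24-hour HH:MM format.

1 April 2023 is a Saturday, so Sundays fall on 2, 9, 16, 23, 30; the last is April 30.
1 September 2023 is a Friday, so the first Friday is September 1 and the second is September 8.
25 September 2023 does not fall between 30 April and 8 September, so daylight saving is not in effect and Varora Province is at UTC−02:45.
21:15 local + 2h45m = 00:00 UTC (rolling into the next day, 26 September 2023).

00:00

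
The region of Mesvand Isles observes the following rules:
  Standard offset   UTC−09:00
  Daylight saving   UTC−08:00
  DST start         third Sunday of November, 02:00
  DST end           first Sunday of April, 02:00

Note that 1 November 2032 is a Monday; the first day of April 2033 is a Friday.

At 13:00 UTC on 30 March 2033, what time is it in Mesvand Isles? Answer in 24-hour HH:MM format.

05:00

1 November 2032 is a Monday, so the first Sunday is November 7 and the third is November 21.
1 April 2033 is a Friday, so the first Sunday is April 3.
At the standard offset (UTC−09:00), 13:00 UTC − 9h = 04:00 Mesvand Isles standard time.
The standard-time date in Mesvand Isles, 30 March 2033, lies within the daylight-saving period (21 November 2032 – 3 April 2033), so Mesvand Isles is on daylight time, UTC−08:00.
13:00 UTC − 8h = 05:00 local.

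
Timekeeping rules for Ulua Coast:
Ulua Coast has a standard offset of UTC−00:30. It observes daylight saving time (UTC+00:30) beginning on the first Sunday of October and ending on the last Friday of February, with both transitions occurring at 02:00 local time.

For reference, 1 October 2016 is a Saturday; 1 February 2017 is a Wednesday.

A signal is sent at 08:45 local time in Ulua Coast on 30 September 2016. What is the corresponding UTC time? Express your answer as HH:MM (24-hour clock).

1 October 2016 is a Saturday, so the first Sunday is October 2.
1 February 2017 is a Wednesday, so Fridays fall on 3, 10, 17, 24; the last is February 24.
30 September 2016 does not fall between 2 October 2016 and 24 February 2017, so daylight saving is not in effect and Ulua Coast is at UTC−00:30.
08:45 local + 0h30m = 09:15 UTC.

09:15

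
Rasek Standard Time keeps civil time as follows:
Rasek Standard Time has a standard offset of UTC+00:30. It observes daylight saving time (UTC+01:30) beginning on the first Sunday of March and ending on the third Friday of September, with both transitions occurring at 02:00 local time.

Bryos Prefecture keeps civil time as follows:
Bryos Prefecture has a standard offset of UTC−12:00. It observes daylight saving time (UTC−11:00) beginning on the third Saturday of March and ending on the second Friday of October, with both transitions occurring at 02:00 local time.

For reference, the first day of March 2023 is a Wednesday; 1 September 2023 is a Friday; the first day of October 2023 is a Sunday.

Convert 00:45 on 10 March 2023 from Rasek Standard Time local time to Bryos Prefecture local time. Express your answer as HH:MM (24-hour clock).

11:15

1 March 2023 is a Wednesday, so the first Sunday is March 5.
1 September 2023 is a Friday, so the first Friday is September 1 and the third is September 15.
10 March 2023 lies within the daylight-saving period (5 March – 15 September), so Rasek Standard Time is on daylight time, UTC+01:30.
00:45 Rasek Standard Time − 1h30m = 23:15 UTC (rolling into the previous day, 9 March 2023).
1 March 2023 is a Wednesday, so the first Saturday is March 4 and the third is March 18.
1 October 2023 is a Sunday, so the first Friday is October 6 and the second is October 13.
At the standard offset (UTC−12:00), 23:15 UTC − 12h = 11:15 Bryos Prefecture standard time.
Daylight saving runs 18 March – 13 October; the standard-time date in Bryos Prefecture, 9 March 2023, is outside that window, so Bryos Prefecture is on standard time at UTC−12:00.
23:15 UTC − 12h = 11:15 Bryos Prefecture.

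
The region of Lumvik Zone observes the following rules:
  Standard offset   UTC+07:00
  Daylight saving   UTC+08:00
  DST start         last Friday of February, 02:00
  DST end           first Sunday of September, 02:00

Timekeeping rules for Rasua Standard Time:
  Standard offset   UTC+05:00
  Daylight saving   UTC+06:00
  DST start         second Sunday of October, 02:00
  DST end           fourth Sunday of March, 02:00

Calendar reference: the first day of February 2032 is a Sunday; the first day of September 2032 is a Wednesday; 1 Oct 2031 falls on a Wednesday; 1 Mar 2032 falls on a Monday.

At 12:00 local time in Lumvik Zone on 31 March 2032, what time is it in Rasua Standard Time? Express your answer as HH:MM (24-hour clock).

1 February 2032 is a Sunday, so Fridays fall on 6, 13, 20, 27; the last is February 27.
1 September 2032 is a Wednesday, so the first Sunday is September 5.
31 March 2032 falls between 27 February and 5 September, so daylight saving is in effect and Lumvik Zone is at UTC+08:00.
12:00 Lumvik Zone − 8h = 04:00 UTC.
1 October 2031 is a Wednesday, so the first Sunday is October 5 and the second is October 12.
1 March 2032 is a Monday, so the first Sunday is March 7 and the fourth is March 28.
At the standard offset (UTC+05:00), 04:00 UTC + 5h = 09:00 Rasua Standard Time standard time.
Daylight saving runs 12 October 2031 – 28 March 2032; the standard-time date in Rasua Standard Time, 31 March 2032, is outside that window, so Rasua Standard Time is on standard time at UTC+05:00.
04:00 UTC + 5h = 09:00 Rasua Standard Time.

09:00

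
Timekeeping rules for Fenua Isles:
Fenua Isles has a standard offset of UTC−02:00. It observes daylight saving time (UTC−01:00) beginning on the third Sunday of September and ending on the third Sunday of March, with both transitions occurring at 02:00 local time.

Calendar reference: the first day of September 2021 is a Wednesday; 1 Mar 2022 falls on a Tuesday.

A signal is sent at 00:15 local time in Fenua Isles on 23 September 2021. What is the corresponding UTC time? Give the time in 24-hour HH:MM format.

01:15

1 September 2021 is a Wednesday, so the first Sunday is September 5 and the third is September 19.
1 March 2022 is a Tuesday, so the first Sunday is March 6 and the third is March 20.
23 September 2021 lies within the daylight-saving period (19 September 2021 – 20 March 2022), so Fenua Isles is on daylight time, UTC−01:00.
00:15 local + 1h = 01:15 UTC.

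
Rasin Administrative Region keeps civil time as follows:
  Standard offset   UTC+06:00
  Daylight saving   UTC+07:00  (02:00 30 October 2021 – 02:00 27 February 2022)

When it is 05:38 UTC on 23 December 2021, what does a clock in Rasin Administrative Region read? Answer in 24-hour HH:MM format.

At the standard offset (UTC+06:00), 05:38 UTC + 6h = 11:38 Rasin Administrative Region standard time.
The standard-time date in Rasin Administrative Region, 23 December 2021, falls between 30 October 2021 and 27 February 2022, so daylight saving is in effect and Rasin Administrative Region is at UTC+07:00.
05:38 UTC + 7h = 12:38 local.

12:38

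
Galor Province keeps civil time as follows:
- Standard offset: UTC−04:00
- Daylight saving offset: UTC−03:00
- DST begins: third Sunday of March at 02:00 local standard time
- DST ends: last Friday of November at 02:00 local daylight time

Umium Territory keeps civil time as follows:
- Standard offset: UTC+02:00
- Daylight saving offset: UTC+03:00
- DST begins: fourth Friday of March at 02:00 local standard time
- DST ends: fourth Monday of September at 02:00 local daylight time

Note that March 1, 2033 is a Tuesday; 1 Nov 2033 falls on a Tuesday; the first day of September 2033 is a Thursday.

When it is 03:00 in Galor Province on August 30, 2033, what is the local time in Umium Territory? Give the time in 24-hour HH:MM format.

1 March 2033 is a Tuesday, so the first Sunday is March 6 and the third is March 20.
1 November 2033 is a Tuesday, so Fridays fall on 4, 11, 18, 25; the last is November 25.
August 30, 2033 falls between 20 March and 25 November, so daylight saving is in effect and Galor Province is at UTC−03:00.
03:00 Galor Province + 3h = 06:00 UTC.
1 March 2033 is a Tuesday, so the first Friday is March 4 and the fourth is March 25.
1 September 2033 is a Thursday, so the first Monday is September 5 and the fourth is September 26.
At the standard offset (UTC+02:00), 06:00 UTC + 2h = 08:00 Umium Territory standard time.
Daylight saving runs 25 March – 26 September; the standard-time date in Umium Territory, August 30, 2033, is inside that window, so Umium Territory is at UTC+03:00.
06:00 UTC + 3h = 09:00 Umium Territory.

09:00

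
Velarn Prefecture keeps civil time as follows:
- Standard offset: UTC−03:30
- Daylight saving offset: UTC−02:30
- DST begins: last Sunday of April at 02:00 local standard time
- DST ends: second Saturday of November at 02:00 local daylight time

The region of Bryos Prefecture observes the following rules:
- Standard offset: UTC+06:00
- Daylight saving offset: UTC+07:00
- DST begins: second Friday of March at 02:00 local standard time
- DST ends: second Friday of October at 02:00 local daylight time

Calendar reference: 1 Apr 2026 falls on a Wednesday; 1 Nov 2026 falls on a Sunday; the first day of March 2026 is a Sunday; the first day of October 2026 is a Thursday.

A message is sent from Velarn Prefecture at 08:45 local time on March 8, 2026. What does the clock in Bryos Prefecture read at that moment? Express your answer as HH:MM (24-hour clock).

1 April 2026 is a Wednesday, so Sundays fall on 5, 12, 19, 26; the last is April 26.
1 November 2026 is a Sunday, so the first Saturday is November 7 and the second is November 14.
March 8, 2026 is outside the daylight-saving period (26 April – 14 November), so Velarn Prefecture is on standard time, UTC−03:30.
08:45 Velarn Prefecture + 3h30m = 12:15 UTC.
1 March 2026 is a Sunday, so the first Friday is March 6 and the second is March 13.
1 October 2026 is a Thursday, so the first Friday is October 2 and the second is October 9.
At the standard offset (UTC+06:00), 12:15 UTC + 6h = 18:15 Bryos Prefecture standard time.
The standard-time date in Bryos Prefecture, March 8, 2026, is outside the daylight-saving period (13 March – 9 October), so Bryos Prefecture is on standard time, UTC+06:00.
12:15 UTC + 6h = 18:15 Bryos Prefecture.

18:15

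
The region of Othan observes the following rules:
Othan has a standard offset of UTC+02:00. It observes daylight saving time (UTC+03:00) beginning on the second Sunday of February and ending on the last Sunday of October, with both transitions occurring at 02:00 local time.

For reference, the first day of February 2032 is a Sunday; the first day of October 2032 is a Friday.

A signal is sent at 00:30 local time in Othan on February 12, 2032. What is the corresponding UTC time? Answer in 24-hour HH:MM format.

1 February 2032 is a Sunday, so the first Sunday is February 1 and the second is February 8.
1 October 2032 is a Friday, so Sundays fall on 3, 10, 17, 24, 31; the last is October 31.
February 12, 2032 falls between 8 February and 31 October, so daylight saving is in effect and Othan is at UTC+03:00.
00:30 local − 3h = 21:30 UTC (rolling into the previous day, 11 February 2032).

21:30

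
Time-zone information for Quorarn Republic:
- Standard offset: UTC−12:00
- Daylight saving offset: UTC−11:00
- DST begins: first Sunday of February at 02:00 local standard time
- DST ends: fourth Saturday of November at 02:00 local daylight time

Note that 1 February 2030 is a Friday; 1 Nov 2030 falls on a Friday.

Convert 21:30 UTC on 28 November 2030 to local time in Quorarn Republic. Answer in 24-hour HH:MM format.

1 February 2030 is a Friday, so the first Sunday is February 3.
1 November 2030 is a Friday, so the first Saturday is November 2 and the fourth is November 23.
At the standard offset (UTC−12:00), 21:30 UTC − 12h = 09:30 Quorarn Republic standard time.
Daylight saving runs 3 February – 23 November; the standard-time date in Quorarn Republic, 28 November 2030, is outside that window, so Quorarn Republic is on standard time at UTC−12:00.
21:30 UTC − 12h = 09:30 local.

09:30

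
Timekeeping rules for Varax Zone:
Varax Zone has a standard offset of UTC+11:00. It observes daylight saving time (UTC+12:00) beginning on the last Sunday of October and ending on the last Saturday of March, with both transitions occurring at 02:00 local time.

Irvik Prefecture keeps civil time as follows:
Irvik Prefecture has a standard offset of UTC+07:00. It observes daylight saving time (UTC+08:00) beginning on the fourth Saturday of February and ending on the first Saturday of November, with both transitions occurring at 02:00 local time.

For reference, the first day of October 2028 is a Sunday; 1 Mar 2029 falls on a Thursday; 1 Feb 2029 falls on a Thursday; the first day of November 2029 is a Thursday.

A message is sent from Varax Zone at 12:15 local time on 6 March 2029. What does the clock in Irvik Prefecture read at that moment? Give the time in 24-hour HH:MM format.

08:15

1 October 2028 is a Sunday, so Sundays fall on 1, 8, 15, 22, 29; the last is October 29.
1 March 2029 is a Thursday, so Saturdays fall on 3, 10, 17, 24, 31; the last is March 31.
6 March 2029 lies within the daylight-saving period (29 October 2028 – 31 March 2029), so Varax Zone is on daylight time, UTC+12:00.
12:15 Varax Zone − 12h = 00:15 UTC.
1 February 2029 is a Thursday, so the first Saturday is February 3 and the fourth is February 24.
1 November 2029 is a Thursday, so the first Saturday is November 3.
At the standard offset (UTC+07:00), 00:15 UTC + 7h = 07:15 Irvik Prefecture standard time.
Daylight saving runs 24 February – 3 November; the standard-time date in Irvik Prefecture, 6 March 2029, is inside that window, so Irvik Prefecture is at UTC+08:00.
00:15 UTC + 8h = 08:15 Irvik Prefecture.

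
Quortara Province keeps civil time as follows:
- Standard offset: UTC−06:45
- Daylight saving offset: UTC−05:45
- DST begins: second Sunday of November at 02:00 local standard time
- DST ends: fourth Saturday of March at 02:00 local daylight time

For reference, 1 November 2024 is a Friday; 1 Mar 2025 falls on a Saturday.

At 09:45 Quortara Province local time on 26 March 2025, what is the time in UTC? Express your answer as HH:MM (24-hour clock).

1 November 2024 is a Friday, so the first Sunday is November 3 and the second is November 10.
1 March 2025 is a Saturday, so the first Saturday is March 1 and the fourth is March 22.
Daylight saving runs 10 November 2024 – 22 March 2025; 26 March 2025 is outside that window, so Quortara Province is on standard time at UTC−06:45.
09:45 local + 6h45m = 16:30 UTC.

16:30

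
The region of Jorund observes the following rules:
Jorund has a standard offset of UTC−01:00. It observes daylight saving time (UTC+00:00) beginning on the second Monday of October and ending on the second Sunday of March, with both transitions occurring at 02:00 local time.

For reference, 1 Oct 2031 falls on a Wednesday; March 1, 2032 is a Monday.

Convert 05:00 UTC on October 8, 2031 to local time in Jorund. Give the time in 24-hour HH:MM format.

1 October 2031 is a Wednesday, so the first Monday is October 6 and the second is October 13.
1 March 2032 is a Monday, so the first Sunday is March 7 and the second is March 14.
At the standard offset (UTC−01:00), 05:00 UTC − 1h = 04:00 Jorund standard time.
The standard-time date in Jorund, October 8, 2031, is outside the daylight-saving period (13 October 2031 – 14 March 2032), so Jorund is on standard time, UTC−01:00.
05:00 UTC − 1h = 04:00 local.

04:00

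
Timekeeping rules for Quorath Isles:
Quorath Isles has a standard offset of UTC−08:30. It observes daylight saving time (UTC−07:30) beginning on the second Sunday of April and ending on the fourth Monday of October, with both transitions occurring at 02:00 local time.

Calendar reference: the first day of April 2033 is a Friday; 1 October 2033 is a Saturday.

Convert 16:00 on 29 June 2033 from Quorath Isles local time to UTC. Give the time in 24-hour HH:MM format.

23:30

1 April 2033 is a Friday, so the first Sunday is April 3 and the second is April 10.
1 October 2033 is a Saturday, so the first Monday is October 3 and the fourth is October 24.
29 June 2033 lies within the daylight-saving period (10 April – 24 October), so Quorath Isles is on daylight time, UTC−07:30.
16:00 local + 7h30m = 23:30 UTC.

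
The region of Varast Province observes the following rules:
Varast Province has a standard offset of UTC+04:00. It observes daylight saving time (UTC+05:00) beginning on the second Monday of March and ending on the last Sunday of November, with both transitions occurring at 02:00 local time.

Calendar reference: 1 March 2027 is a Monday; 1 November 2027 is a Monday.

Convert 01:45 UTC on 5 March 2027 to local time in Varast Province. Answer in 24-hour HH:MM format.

05:45

1 March 2027 is a Monday, so the first Monday is March 1 and the second is March 8.
1 November 2027 is a Monday, so Sundays fall on 7, 14, 21, 28; the last is November 28.
At the standard offset (UTC+04:00), 01:45 UTC + 4h = 05:45 Varast Province standard time.
The standard-time date in Varast Province, 5 March 2027, is outside the daylight-saving period (8 March – 28 November), so Varast Province is on standard time, UTC+04:00.
01:45 UTC + 4h = 05:45 local.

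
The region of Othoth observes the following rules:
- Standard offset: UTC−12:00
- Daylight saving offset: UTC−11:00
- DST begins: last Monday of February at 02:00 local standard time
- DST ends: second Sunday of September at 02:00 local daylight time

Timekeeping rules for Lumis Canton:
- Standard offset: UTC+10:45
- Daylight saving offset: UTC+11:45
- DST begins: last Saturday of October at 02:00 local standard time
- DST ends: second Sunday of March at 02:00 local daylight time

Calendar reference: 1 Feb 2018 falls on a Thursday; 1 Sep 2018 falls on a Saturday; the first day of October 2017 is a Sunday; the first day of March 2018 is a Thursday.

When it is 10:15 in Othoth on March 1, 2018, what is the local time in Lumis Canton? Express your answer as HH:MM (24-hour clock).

1 February 2018 is a Thursday, so Mondays fall on 5, 12, 19, 26; the last is February 26.
1 September 2018 is a Saturday, so the first Sunday is September 2 and the second is September 9.
Daylight saving runs 26 February – 9 September; March 1, 2018 is inside that window, so Othoth is at UTC−11:00.
10:15 Othoth + 11h = 21:15 UTC.
1 October 2017 is a Sunday, so Saturdays fall on 7, 14, 21, 28; the last is October 28.
1 March 2018 is a Thursday, so the first Sunday is March 4 and the second is March 11.
At the standard offset (UTC+10:45), 21:15 UTC + 10h45m = 08:00 Lumis Canton standard time (rolling into the next day, 2 March 2018).
The standard-time date in Lumis Canton, March 2, 2018, falls between 28 October 2017 and 11 March 2018, so daylight saving is in effect and Lumis Canton is at UTC+11:45.
21:15 UTC + 11h45m = 09:00 Lumis Canton (rolling into the next day, 2 March 2018).

09:00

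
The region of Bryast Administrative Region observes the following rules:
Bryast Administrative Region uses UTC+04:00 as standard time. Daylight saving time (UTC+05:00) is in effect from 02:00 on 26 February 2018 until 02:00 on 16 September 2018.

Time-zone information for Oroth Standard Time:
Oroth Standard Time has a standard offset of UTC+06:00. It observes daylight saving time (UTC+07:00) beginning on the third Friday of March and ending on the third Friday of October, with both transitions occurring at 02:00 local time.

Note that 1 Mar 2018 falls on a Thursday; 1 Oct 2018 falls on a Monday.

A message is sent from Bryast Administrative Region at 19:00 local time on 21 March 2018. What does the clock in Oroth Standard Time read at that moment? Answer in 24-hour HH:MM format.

21:00

21 March 2018 falls between 26 February and 16 September, so daylight saving is in effect and Bryast Administrative Region is at UTC+05:00.
19:00 Bryast Administrative Region − 5h = 14:00 UTC.
1 March 2018 is a Thursday, so the first Friday is March 2 and the third is March 16.
1 October 2018 is a Monday, so the first Friday is October 5 and the third is October 19.
At the standard offset (UTC+06:00), 14:00 UTC + 6h = 20:00 Oroth Standard Time standard time.
Daylight saving runs 16 March – 19 October; the standard-time date in Oroth Standard Time, 21 March 2018, is inside that window, so Oroth Standard Time is at UTC+07:00.
14:00 UTC + 7h = 21:00 Oroth Standard Time.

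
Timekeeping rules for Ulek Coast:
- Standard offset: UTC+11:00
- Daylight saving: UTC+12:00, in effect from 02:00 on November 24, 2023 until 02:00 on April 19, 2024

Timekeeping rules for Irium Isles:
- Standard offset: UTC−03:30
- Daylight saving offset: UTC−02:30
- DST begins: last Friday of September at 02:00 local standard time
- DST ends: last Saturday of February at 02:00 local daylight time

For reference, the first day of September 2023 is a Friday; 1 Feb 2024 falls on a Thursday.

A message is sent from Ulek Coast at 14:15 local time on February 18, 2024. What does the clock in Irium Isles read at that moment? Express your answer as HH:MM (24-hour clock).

Daylight saving runs 24 November 2023 – 19 April 2024; February 18, 2024 is inside that window, so Ulek Coast is at UTC+12:00.
14:15 Ulek Coast − 12h = 02:15 UTC.
1 September 2023 is a Friday, so Fridays fall on 1, 8, 15, 22, 29; the last is September 29.
1 February 2024 is a Thursday, so Saturdays fall on 3, 10, 17, 24; the last is February 24.
At the standard offset (UTC−03:30), 02:15 UTC − 3h30m = 22:45 Irium Isles standard time (rolling into the previous day, 17 February 2024).
The standard-time date in Irium Isles, February 17, 2024, lies within the daylight-saving period (29 September 2023 – 24 February 2024), so Irium Isles is on daylight time, UTC−02:30.
02:15 UTC − 2h30m = 23:45 Irium Isles (rolling into the previous day, 17 February 2024).

23:45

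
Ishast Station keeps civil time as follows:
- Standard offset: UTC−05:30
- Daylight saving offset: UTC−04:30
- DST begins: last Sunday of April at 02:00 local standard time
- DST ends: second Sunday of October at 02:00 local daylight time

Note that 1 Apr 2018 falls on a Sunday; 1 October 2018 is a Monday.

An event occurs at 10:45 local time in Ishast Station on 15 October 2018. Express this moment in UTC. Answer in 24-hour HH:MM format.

1 April 2018 is a Sunday, so Sundays fall on 1, 8, 15, 22, 29; the last is April 29.
1 October 2018 is a Monday, so the first Sunday is October 7 and the second is October 14.
15 October 2018 is outside the daylight-saving period (29 April – 14 October), so Ishast Station is on standard time, UTC−05:30.
10:45 local + 5h30m = 16:15 UTC.

16:15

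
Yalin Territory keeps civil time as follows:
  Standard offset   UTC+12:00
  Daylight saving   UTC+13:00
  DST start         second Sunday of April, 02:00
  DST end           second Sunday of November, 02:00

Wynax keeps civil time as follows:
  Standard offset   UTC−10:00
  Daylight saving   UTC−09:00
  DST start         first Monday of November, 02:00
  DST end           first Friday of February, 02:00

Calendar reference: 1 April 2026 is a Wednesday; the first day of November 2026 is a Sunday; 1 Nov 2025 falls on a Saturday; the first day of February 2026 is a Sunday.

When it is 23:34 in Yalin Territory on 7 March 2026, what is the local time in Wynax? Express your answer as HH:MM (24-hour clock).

1 April 2026 is a Wednesday, so the first Sunday is April 5 and the second is April 12.
1 November 2026 is a Sunday, so the first Sunday is November 1 and the second is November 8.
7 March 2026 is outside the daylight-saving period (12 April – 8 November), so Yalin Territory is on standard time, UTC+12:00.
23:34 Yalin Territory − 12h = 11:34 UTC.
1 November 2025 is a Saturday, so the first Monday is November 3.
1 February 2026 is a Sunday, so the first Friday is February 6.
At the standard offset (UTC−10:00), 11:34 UTC − 10h = 01:34 Wynax standard time.
The standard-time date in Wynax, 7 March 2026, is outside the daylight-saving period (3 November 2025 – 6 February 2026), so Wynax is on standard time, UTC−10:00.
11:34 UTC − 10h = 01:34 Wynax.

01:34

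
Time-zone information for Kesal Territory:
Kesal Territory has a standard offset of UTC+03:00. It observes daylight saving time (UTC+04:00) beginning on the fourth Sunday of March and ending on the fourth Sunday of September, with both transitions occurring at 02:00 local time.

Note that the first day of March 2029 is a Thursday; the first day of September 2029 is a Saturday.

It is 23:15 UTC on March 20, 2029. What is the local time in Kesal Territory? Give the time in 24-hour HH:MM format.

02:15

1 March 2029 is a Thursday, so the first Sunday is March 4 and the fourth is March 25.
1 September 2029 is a Saturday, so the first Sunday is September 2 and the fourth is September 23.
At the standard offset (UTC+03:00), 23:15 UTC + 3h = 02:15 Kesal Territory standard time (rolling into the next day, 21 March 2029).
The standard-time date in Kesal Territory, March 21, 2029, does not fall between 25 March and 23 September, so daylight saving is not in effect and Kesal Territory is at UTC+03:00.
23:15 UTC + 3h = 02:15 local (rolling into the next day, 21 March 2029).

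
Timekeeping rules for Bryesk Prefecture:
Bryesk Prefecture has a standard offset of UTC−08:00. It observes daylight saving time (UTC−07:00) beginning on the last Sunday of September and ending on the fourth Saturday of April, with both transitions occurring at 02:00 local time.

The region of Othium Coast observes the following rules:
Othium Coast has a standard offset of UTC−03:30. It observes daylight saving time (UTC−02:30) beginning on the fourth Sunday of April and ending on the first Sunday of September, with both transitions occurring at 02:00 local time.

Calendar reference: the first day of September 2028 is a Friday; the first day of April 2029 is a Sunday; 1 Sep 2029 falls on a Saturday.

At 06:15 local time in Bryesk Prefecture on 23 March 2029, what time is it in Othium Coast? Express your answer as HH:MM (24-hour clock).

09:45

1 September 2028 is a Friday, so Sundays fall on 3, 10, 17, 24; the last is September 24.
1 April 2029 is a Sunday, so the first Saturday is April 7 and the fourth is April 28.
23 March 2029 lies within the daylight-saving period (24 September 2028 – 28 April 2029), so Bryesk Prefecture is on daylight time, UTC−07:00.
06:15 Bryesk Prefecture + 7h = 13:15 UTC.
1 April 2029 is a Sunday, so the first Sunday is April 1 and the fourth is April 22.
1 September 2029 is a Saturday, so the first Sunday is September 2.
At the standard offset (UTC−03:30), 13:15 UTC − 3h30m = 09:45 Othium Coast standard time.
Daylight saving runs 22 April – 2 September; the standard-time date in Othium Coast, 23 March 2029, is outside that window, so Othium Coast is on standard time at UTC−03:30.
13:15 UTC − 3h30m = 09:45 Othium Coast.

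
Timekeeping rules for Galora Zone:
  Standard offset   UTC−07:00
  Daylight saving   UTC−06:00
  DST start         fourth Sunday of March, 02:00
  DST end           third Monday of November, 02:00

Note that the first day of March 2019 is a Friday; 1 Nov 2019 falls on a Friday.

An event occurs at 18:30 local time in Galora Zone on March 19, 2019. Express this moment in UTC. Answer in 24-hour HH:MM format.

01:30

1 March 2019 is a Friday, so the first Sunday is March 3 and the fourth is March 24.
1 November 2019 is a Friday, so the first Monday is November 4 and the third is November 18.
March 19, 2019 does not fall between 24 March and 18 November, so daylight saving is not in effect and Galora Zone is at UTC−07:00.
18:30 local + 7h = 01:30 UTC (rolling into the next day, 20 March 2019).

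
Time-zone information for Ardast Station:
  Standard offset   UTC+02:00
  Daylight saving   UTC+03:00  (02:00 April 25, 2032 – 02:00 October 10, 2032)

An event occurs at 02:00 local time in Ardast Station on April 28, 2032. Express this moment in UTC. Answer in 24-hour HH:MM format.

23:00

April 28, 2032 lies within the daylight-saving period (25 April – 10 October), so Ardast Station is on daylight time, UTC+03:00.
02:00 local − 3h = 23:00 UTC (rolling into the previous day, 27 April 2032).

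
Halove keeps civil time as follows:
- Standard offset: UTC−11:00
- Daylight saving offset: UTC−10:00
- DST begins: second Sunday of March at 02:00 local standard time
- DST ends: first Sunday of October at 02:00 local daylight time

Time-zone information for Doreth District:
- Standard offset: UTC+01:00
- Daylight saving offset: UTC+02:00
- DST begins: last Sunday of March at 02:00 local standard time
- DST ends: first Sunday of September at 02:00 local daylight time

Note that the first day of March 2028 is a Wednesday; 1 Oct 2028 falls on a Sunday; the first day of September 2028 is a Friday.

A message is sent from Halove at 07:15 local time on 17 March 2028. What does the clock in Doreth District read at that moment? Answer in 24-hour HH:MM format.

18:15

1 March 2028 is a Wednesday, so the first Sunday is March 5 and the second is March 12.
1 October 2028 is a Sunday, so the first Sunday is October 1.
17 March 2028 falls between 12 March and 1 October, so daylight saving is in effect and Halove is at UTC−10:00.
07:15 Halove + 10h = 17:15 UTC.
1 March 2028 is a Wednesday, so Sundays fall on 5, 12, 19, 26; the last is March 26.
1 September 2028 is a Friday, so the first Sunday is September 3.
At the standard offset (UTC+01:00), 17:15 UTC + 1h = 18:15 Doreth District standard time.
Daylight saving runs 26 March – 3 September; the standard-time date in Doreth District, 17 March 2028, is outside that window, so Doreth District is on standard time at UTC+01:00.
17:15 UTC + 1h = 18:15 Doreth District.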